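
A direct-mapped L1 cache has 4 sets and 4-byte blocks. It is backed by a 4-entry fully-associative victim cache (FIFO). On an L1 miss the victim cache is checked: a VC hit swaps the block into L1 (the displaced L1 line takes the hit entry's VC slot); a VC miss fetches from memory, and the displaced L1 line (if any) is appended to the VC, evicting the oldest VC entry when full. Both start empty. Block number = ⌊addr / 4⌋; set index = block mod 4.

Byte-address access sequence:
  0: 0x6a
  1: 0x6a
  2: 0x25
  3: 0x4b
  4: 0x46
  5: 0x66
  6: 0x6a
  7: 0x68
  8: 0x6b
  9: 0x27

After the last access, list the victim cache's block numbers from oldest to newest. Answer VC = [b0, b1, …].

VC = [18, 25, 17]

  [0] addr=0x6a blk=26 s=2: MISS | VC []
  [1] addr=0x6a blk=26 s=2: L1-HIT | VC []
  [2] addr=0x25 blk=9 s=1: MISS | VC []
  [3] addr=0x4b blk=18 s=2: MISS | VC [26]
  [4] addr=0x46 blk=17 s=1: MISS | VC [26, 9]
  [5] addr=0x66 blk=25 s=1: MISS | VC [26, 9, 17]
  [6] addr=0x6a blk=26 s=2: VC-HIT | VC [18, 9, 17]
  [7] addr=0x68 blk=26 s=2: L1-HIT | VC [18, 9, 17]
  [8] addr=0x6b blk=26 s=2: L1-HIT | VC [18, 9, 17]
  [9] addr=0x27 blk=9 s=1: VC-HIT | VC [18, 25, 17]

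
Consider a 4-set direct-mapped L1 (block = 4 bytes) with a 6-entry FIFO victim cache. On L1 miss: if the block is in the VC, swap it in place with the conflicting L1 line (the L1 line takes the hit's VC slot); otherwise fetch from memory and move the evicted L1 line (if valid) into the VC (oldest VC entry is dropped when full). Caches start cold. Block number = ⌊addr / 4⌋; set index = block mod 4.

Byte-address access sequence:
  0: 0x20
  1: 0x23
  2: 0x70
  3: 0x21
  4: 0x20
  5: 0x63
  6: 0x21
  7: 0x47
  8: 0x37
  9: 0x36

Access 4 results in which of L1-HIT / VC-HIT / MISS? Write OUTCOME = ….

#0 0x20→b8/s0 MISS; vc=[]
#1 0x23→b8/s0 L1-HIT; vc=[]
#2 0x70→b28/s0 MISS; vc=[8]
#3 0x21→b8/s0 VC-HIT; vc=[28]
#4 0x20→b8/s0 L1-HIT; vc=[28]
#5 0x63→b24/s0 MISS; vc=[28,8]
#6 0x21→b8/s0 VC-HIT; vc=[28,24]
#7 0x47→b17/s1 MISS; vc=[28,24]
#8 0x37→b13/s1 MISS; vc=[28,24,17]
#9 0x36→b13/s1 L1-HIT; vc=[28,24,17]

OUTCOME = L1-HIT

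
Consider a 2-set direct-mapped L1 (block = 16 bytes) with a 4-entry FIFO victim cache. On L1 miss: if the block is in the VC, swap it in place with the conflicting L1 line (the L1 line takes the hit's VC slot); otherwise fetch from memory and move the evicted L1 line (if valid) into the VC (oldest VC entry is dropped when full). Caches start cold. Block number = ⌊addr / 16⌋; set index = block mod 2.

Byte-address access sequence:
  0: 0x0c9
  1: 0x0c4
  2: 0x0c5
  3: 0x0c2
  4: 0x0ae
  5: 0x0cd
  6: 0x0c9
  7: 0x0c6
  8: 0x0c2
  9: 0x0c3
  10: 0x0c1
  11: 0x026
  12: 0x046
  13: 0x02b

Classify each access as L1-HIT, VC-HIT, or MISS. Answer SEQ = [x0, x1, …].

  [0] addr=0xc9 blk=12 s=0: MISS | VC []
  [1] addr=0xc4 blk=12 s=0: L1-HIT | VC []
  [2] addr=0xc5 blk=12 s=0: L1-HIT | VC []
  [3] addr=0xc2 blk=12 s=0: L1-HIT | VC []
  [4] addr=0xae blk=10 s=0: MISS | VC [12]
  [5] addr=0xcd blk=12 s=0: VC-HIT | VC [10]
  [6] addr=0xc9 blk=12 s=0: L1-HIT | VC [10]
  [7] addr=0xc6 blk=12 s=0: L1-HIT | VC [10]
  [8] addr=0xc2 blk=12 s=0: L1-HIT | VC [10]
  [9] addr=0xc3 blk=12 s=0: L1-HIT | VC [10]
  [10] addr=0xc1 blk=12 s=0: L1-HIT | VC [10]
  [11] addr=0x26 blk=2 s=0: MISS | VC [10, 12]
  [12] addr=0x46 blk=4 s=0: MISS | VC [10, 12, 2]
  [13] addr=0x2b blk=2 s=0: VC-HIT | VC [10, 12, 4]

SEQ = [MISS, L1-HIT, L1-HIT, L1-HIT, MISS, VC-HIT, L1-HIT, L1-HIT, L1-HIT, L1-HIT, L1-HIT, MISS, MISS, VC-HIT]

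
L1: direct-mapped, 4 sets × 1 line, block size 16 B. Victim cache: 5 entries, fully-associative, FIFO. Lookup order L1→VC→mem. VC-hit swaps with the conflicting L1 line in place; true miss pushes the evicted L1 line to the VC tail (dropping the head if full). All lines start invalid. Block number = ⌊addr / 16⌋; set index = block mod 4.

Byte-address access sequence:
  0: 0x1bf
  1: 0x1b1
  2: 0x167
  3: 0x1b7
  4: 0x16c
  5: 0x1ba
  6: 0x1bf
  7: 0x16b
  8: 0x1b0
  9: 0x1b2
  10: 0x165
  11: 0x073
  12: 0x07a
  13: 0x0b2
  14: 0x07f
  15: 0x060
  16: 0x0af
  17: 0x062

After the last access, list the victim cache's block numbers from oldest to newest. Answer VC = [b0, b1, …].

VC = [27, 11, 22, 10]

0: 0x1bf (blk 27, set 3) → MISS  vc=[]
1: 0x1b1 (blk 27, set 3) → L1-HIT  vc=[]
2: 0x167 (blk 22, set 2) → MISS  vc=[]
3: 0x1b7 (blk 27, set 3) → L1-HIT  vc=[]
4: 0x16c (blk 22, set 2) → L1-HIT  vc=[]
5: 0x1ba (blk 27, set 3) → L1-HIT  vc=[]
6: 0x1bf (blk 27, set 3) → L1-HIT  vc=[]
7: 0x16b (blk 22, set 2) → L1-HIT  vc=[]
8: 0x1b0 (blk 27, set 3) → L1-HIT  vc=[]
9: 0x1b2 (blk 27, set 3) → L1-HIT  vc=[]
10: 0x165 (blk 22, set 2) → L1-HIT  vc=[]
11: 0x73 (blk 7, set 3) → MISS  vc=[27]
12: 0x7a (blk 7, set 3) → L1-HIT  vc=[27]
13: 0xb2 (blk 11, set 3) → MISS  vc=[27, 7]
14: 0x7f (blk 7, set 3) → VC-HIT  vc=[27, 11]
15: 0x60 (blk 6, set 2) → MISS  vc=[27, 11, 22]
16: 0xaf (blk 10, set 2) → MISS  vc=[27, 11, 22, 6]
17: 0x62 (blk 6, set 2) → VC-HIT  vc=[27, 11, 22, 10]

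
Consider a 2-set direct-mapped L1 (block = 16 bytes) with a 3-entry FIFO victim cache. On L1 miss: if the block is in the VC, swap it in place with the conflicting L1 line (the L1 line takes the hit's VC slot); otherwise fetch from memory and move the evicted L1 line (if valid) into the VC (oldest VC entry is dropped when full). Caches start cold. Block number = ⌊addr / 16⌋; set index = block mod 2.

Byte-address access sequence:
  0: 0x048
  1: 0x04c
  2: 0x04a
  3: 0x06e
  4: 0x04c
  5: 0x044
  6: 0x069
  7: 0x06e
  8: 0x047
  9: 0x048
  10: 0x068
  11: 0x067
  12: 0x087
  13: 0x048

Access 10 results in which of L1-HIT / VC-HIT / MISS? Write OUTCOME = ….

#0 0x48→b4/s0 MISS; vc=[]
#1 0x4c→b4/s0 L1-HIT; vc=[]
#2 0x4a→b4/s0 L1-HIT; vc=[]
#3 0x6e→b6/s0 MISS; vc=[4]
#4 0x4c→b4/s0 VC-HIT; vc=[6]
#5 0x44→b4/s0 L1-HIT; vc=[6]
#6 0x69→b6/s0 VC-HIT; vc=[4]
#7 0x6e→b6/s0 L1-HIT; vc=[4]
#8 0x47→b4/s0 VC-HIT; vc=[6]
#9 0x48→b4/s0 L1-HIT; vc=[6]
#10 0x68→b6/s0 VC-HIT; vc=[4]
#11 0x67→b6/s0 L1-HIT; vc=[4]
#12 0x87→b8/s0 MISS; vc=[4,6]
#13 0x48→b4/s0 VC-HIT; vc=[8,6]

OUTCOME = VC-HIT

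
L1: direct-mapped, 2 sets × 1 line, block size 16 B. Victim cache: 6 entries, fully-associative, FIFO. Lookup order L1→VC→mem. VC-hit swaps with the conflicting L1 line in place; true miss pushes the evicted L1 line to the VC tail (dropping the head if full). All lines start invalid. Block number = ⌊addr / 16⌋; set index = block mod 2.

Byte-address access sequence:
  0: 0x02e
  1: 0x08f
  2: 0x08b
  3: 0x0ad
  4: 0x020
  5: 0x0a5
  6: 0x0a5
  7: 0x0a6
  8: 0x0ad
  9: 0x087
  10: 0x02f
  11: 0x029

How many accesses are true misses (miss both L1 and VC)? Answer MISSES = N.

  [0] addr=0x2e blk=2 s=0: MISS | VC []
  [1] addr=0x8f blk=8 s=0: MISS | VC [2]
  [2] addr=0x8b blk=8 s=0: L1-HIT | VC [2]
  [3] addr=0xad blk=10 s=0: MISS | VC [2, 8]
  [4] addr=0x20 blk=2 s=0: VC-HIT | VC [10, 8]
  [5] addr=0xa5 blk=10 s=0: VC-HIT | VC [2, 8]
  [6] addr=0xa5 blk=10 s=0: L1-HIT | VC [2, 8]
  [7] addr=0xa6 blk=10 s=0: L1-HIT | VC [2, 8]
  [8] addr=0xad blk=10 s=0: L1-HIT | VC [2, 8]
  [9] addr=0x87 blk=8 s=0: VC-HIT | VC [2, 10]
  [10] addr=0x2f blk=2 s=0: VC-HIT | VC [8, 10]
  [11] addr=0x29 blk=2 s=0: L1-HIT | VC [8, 10]

MISSES = 3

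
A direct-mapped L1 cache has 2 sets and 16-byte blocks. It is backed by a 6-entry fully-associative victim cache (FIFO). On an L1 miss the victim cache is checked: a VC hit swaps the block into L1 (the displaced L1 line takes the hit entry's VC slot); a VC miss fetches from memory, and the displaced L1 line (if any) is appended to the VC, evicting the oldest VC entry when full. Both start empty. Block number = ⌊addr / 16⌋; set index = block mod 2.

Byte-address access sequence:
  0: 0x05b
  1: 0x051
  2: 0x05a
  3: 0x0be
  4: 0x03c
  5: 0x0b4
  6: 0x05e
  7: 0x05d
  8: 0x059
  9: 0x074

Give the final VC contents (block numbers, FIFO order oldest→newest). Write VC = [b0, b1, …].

0: 0x5b (blk 5, set 1) → MISS  vc=[]
1: 0x51 (blk 5, set 1) → L1-HIT  vc=[]
2: 0x5a (blk 5, set 1) → L1-HIT  vc=[]
3: 0xbe (blk 11, set 1) → MISS  vc=[5]
4: 0x3c (blk 3, set 1) → MISS  vc=[5, 11]
5: 0xb4 (blk 11, set 1) → VC-HIT  vc=[5, 3]
6: 0x5e (blk 5, set 1) → VC-HIT  vc=[11, 3]
7: 0x5d (blk 5, set 1) → L1-HIT  vc=[11, 3]
8: 0x59 (blk 5, set 1) → L1-HIT  vc=[11, 3]
9: 0x74 (blk 7, set 1) → MISS  vc=[11, 3, 5]

VC = [11, 3, 5]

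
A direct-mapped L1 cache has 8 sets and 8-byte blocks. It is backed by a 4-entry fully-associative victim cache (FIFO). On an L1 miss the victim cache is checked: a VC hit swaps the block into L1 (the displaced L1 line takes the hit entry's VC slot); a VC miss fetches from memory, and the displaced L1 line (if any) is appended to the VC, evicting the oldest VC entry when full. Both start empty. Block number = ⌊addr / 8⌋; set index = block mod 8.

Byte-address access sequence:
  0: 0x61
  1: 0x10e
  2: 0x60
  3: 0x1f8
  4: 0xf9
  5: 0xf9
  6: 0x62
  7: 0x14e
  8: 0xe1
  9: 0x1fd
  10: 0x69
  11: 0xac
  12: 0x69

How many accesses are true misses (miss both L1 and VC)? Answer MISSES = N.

MISSES = 8

#0 0x61→b12/s4 MISS; vc=[]
#1 0x10e→b33/s1 MISS; vc=[]
#2 0x60→b12/s4 L1-HIT; vc=[]
#3 0x1f8→b63/s7 MISS; vc=[]
#4 0xf9→b31/s7 MISS; vc=[63]
#5 0xf9→b31/s7 L1-HIT; vc=[63]
#6 0x62→b12/s4 L1-HIT; vc=[63]
#7 0x14e→b41/s1 MISS; vc=[63,33]
#8 0xe1→b28/s4 MISS; vc=[63,33,12]
#9 0x1fd→b63/s7 VC-HIT; vc=[31,33,12]
#10 0x69→b13/s5 MISS; vc=[31,33,12]
#11 0xac→b21/s5 MISS; vc=[31,33,12,13]
#12 0x69→b13/s5 VC-HIT; vc=[31,33,12,21]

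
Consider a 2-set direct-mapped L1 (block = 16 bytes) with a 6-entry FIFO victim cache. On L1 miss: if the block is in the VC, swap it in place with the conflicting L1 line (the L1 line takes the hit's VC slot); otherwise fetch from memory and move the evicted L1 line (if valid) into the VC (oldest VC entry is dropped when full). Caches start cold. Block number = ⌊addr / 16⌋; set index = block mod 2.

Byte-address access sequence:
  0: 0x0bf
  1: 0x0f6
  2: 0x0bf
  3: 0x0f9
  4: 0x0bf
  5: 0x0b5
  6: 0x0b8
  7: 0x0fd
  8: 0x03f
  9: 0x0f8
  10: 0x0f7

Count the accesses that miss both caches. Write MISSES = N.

  [0] addr=0xbf blk=11 s=1: MISS | VC []
  [1] addr=0xf6 blk=15 s=1: MISS | VC [11]
  [2] addr=0xbf blk=11 s=1: VC-HIT | VC [15]
  [3] addr=0xf9 blk=15 s=1: VC-HIT | VC [11]
  [4] addr=0xbf blk=11 s=1: VC-HIT | VC [15]
  [5] addr=0xb5 blk=11 s=1: L1-HIT | VC [15]
  [6] addr=0xb8 blk=11 s=1: L1-HIT | VC [15]
  [7] addr=0xfd blk=15 s=1: VC-HIT | VC [11]
  [8] addr=0x3f blk=3 s=1: MISS | VC [11, 15]
  [9] addr=0xf8 blk=15 s=1: VC-HIT | VC [11, 3]
  [10] addr=0xf7 blk=15 s=1: L1-HIT | VC [11, 3]

MISSES = 3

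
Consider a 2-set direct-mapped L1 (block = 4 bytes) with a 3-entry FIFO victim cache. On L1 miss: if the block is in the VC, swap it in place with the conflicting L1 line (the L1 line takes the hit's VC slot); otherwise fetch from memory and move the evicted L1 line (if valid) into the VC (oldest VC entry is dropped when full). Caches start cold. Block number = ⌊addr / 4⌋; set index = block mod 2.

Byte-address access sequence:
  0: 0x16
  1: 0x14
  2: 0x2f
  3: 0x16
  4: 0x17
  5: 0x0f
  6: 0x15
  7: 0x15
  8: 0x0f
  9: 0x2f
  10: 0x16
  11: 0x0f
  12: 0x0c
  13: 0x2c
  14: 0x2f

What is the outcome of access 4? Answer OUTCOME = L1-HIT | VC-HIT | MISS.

#0 0x16→b5/s1 MISS; vc=[]
#1 0x14→b5/s1 L1-HIT; vc=[]
#2 0x2f→b11/s1 MISS; vc=[5]
#3 0x16→b5/s1 VC-HIT; vc=[11]
#4 0x17→b5/s1 L1-HIT; vc=[11]
#5 0xf→b3/s1 MISS; vc=[11,5]
#6 0x15→b5/s1 VC-HIT; vc=[11,3]
#7 0x15→b5/s1 L1-HIT; vc=[11,3]
#8 0xf→b3/s1 VC-HIT; vc=[11,5]
#9 0x2f→b11/s1 VC-HIT; vc=[3,5]
#10 0x16→b5/s1 VC-HIT; vc=[3,11]
#11 0xf→b3/s1 VC-HIT; vc=[5,11]
#12 0xc→b3/s1 L1-HIT; vc=[5,11]
#13 0x2c→b11/s1 VC-HIT; vc=[5,3]
#14 0x2f→b11/s1 L1-HIT; vc=[5,3]

OUTCOME = L1-HIT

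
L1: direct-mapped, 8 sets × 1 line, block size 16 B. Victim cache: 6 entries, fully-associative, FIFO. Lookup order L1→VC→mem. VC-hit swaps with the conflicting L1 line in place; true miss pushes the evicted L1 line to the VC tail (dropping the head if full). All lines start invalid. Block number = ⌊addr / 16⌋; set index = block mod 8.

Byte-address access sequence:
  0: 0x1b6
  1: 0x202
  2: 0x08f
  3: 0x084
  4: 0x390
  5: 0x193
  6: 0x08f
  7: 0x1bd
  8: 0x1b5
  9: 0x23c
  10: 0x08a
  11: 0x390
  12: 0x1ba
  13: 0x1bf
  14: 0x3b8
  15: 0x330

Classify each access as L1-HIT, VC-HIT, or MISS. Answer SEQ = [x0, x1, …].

0: 0x1b6 (blk 27, set 3) → MISS  vc=[]
1: 0x202 (blk 32, set 0) → MISS  vc=[]
2: 0x8f (blk 8, set 0) → MISS  vc=[32]
3: 0x84 (blk 8, set 0) → L1-HIT  vc=[32]
4: 0x390 (blk 57, set 1) → MISS  vc=[32]
5: 0x193 (blk 25, set 1) → MISS  vc=[32, 57]
6: 0x8f (blk 8, set 0) → L1-HIT  vc=[32, 57]
7: 0x1bd (blk 27, set 3) → L1-HIT  vc=[32, 57]
8: 0x1b5 (blk 27, set 3) → L1-HIT  vc=[32, 57]
9: 0x23c (blk 35, set 3) → MISS  vc=[32, 57, 27]
10: 0x8a (blk 8, set 0) → L1-HIT  vc=[32, 57, 27]
11: 0x390 (blk 57, set 1) → VC-HIT  vc=[32, 25, 27]
12: 0x1ba (blk 27, set 3) → VC-HIT  vc=[32, 25, 35]
13: 0x1bf (blk 27, set 3) → L1-HIT  vc=[32, 25, 35]
14: 0x3b8 (blk 59, set 3) → MISS  vc=[32, 25, 35, 27]
15: 0x330 (blk 51, set 3) → MISS  vc=[32, 25, 35, 27, 59]

SEQ = [MISS, MISS, MISS, L1-HIT, MISS, MISS, L1-HIT, L1-HIT, L1-HIT, MISS, L1-HIT, VC-HIT, VC-HIT, L1-HIT, MISS, MISS]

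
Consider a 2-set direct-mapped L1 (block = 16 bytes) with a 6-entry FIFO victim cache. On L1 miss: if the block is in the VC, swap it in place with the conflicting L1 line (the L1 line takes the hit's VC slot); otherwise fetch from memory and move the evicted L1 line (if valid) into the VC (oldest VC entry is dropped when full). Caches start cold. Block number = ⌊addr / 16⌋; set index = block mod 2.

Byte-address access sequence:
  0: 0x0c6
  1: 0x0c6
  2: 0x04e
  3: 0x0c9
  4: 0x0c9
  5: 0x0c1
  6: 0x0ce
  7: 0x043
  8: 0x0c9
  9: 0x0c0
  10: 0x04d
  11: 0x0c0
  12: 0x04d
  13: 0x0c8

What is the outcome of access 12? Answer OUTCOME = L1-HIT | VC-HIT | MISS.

OUTCOME = VC-HIT

#0 0xc6→b12/s0 MISS; vc=[]
#1 0xc6→b12/s0 L1-HIT; vc=[]
#2 0x4e→b4/s0 MISS; vc=[12]
#3 0xc9→b12/s0 VC-HIT; vc=[4]
#4 0xc9→b12/s0 L1-HIT; vc=[4]
#5 0xc1→b12/s0 L1-HIT; vc=[4]
#6 0xce→b12/s0 L1-HIT; vc=[4]
#7 0x43→b4/s0 VC-HIT; vc=[12]
#8 0xc9→b12/s0 VC-HIT; vc=[4]
#9 0xc0→b12/s0 L1-HIT; vc=[4]
#10 0x4d→b4/s0 VC-HIT; vc=[12]
#11 0xc0→b12/s0 VC-HIT; vc=[4]
#12 0x4d→b4/s0 VC-HIT; vc=[12]
#13 0xc8→b12/s0 VC-HIT; vc=[4]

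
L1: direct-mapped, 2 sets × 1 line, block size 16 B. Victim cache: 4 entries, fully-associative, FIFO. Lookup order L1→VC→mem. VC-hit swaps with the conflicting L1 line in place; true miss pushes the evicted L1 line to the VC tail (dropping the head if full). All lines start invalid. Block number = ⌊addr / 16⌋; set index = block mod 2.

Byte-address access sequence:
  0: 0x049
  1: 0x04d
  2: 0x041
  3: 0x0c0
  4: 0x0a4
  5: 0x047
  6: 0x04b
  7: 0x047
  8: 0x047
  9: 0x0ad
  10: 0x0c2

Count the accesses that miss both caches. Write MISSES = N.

  [0] addr=0x49 blk=4 s=0: MISS | VC []
  [1] addr=0x4d blk=4 s=0: L1-HIT | VC []
  [2] addr=0x41 blk=4 s=0: L1-HIT | VC []
  [3] addr=0xc0 blk=12 s=0: MISS | VC [4]
  [4] addr=0xa4 blk=10 s=0: MISS | VC [4, 12]
  [5] addr=0x47 blk=4 s=0: VC-HIT | VC [10, 12]
  [6] addr=0x4b blk=4 s=0: L1-HIT | VC [10, 12]
  [7] addr=0x47 blk=4 s=0: L1-HIT | VC [10, 12]
  [8] addr=0x47 blk=4 s=0: L1-HIT | VC [10, 12]
  [9] addr=0xad blk=10 s=0: VC-HIT | VC [4, 12]
  [10] addr=0xc2 blk=12 s=0: VC-HIT | VC [4, 10]

MISSES = 3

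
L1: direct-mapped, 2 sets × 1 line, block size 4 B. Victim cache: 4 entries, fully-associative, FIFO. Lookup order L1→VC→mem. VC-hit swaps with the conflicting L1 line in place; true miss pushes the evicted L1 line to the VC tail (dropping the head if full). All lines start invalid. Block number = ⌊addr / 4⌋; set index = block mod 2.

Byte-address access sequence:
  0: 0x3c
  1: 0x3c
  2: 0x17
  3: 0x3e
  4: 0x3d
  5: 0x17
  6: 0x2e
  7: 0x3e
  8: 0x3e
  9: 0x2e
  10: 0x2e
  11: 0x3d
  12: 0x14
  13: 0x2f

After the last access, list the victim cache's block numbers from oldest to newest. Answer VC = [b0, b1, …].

#0 0x3c→b15/s1 MISS; vc=[]
#1 0x3c→b15/s1 L1-HIT; vc=[]
#2 0x17→b5/s1 MISS; vc=[15]
#3 0x3e→b15/s1 VC-HIT; vc=[5]
#4 0x3d→b15/s1 L1-HIT; vc=[5]
#5 0x17→b5/s1 VC-HIT; vc=[15]
#6 0x2e→b11/s1 MISS; vc=[15,5]
#7 0x3e→b15/s1 VC-HIT; vc=[11,5]
#8 0x3e→b15/s1 L1-HIT; vc=[11,5]
#9 0x2e→b11/s1 VC-HIT; vc=[15,5]
#10 0x2e→b11/s1 L1-HIT; vc=[15,5]
#11 0x3d→b15/s1 VC-HIT; vc=[11,5]
#12 0x14→b5/s1 VC-HIT; vc=[11,15]
#13 0x2f→b11/s1 VC-HIT; vc=[5,15]

VC = [5, 15]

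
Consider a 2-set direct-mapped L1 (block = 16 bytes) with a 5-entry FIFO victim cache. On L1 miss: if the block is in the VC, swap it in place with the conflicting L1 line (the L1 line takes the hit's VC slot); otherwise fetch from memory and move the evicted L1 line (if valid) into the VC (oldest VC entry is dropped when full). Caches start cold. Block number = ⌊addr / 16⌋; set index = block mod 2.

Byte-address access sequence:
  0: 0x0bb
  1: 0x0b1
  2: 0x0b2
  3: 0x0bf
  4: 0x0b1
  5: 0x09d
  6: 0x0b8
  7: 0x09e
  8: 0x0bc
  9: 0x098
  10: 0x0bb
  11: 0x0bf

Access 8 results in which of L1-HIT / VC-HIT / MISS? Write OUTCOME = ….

0: 0xbb (blk 11, set 1) → MISS  vc=[]
1: 0xb1 (blk 11, set 1) → L1-HIT  vc=[]
2: 0xb2 (blk 11, set 1) → L1-HIT  vc=[]
3: 0xbf (blk 11, set 1) → L1-HIT  vc=[]
4: 0xb1 (blk 11, set 1) → L1-HIT  vc=[]
5: 0x9d (blk 9, set 1) → MISS  vc=[11]
6: 0xb8 (blk 11, set 1) → VC-HIT  vc=[9]
7: 0x9e (blk 9, set 1) → VC-HIT  vc=[11]
8: 0xbc (blk 11, set 1) → VC-HIT  vc=[9]
9: 0x98 (blk 9, set 1) → VC-HIT  vc=[11]
10: 0xbb (blk 11, set 1) → VC-HIT  vc=[9]
11: 0xbf (blk 11, set 1) → L1-HIT  vc=[9]

OUTCOME = VC-HIT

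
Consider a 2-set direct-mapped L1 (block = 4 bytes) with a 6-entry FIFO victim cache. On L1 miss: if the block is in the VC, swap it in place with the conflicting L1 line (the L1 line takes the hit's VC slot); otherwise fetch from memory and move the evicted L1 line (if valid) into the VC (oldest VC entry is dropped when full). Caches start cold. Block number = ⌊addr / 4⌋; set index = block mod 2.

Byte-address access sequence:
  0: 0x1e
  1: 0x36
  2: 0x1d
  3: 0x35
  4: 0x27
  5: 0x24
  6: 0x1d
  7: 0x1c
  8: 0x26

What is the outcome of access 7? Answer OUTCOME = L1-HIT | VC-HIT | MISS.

OUTCOME = L1-HIT

0: 0x1e (blk 7, set 1) → MISS  vc=[]
1: 0x36 (blk 13, set 1) → MISS  vc=[7]
2: 0x1d (blk 7, set 1) → VC-HIT  vc=[13]
3: 0x35 (blk 13, set 1) → VC-HIT  vc=[7]
4: 0x27 (blk 9, set 1) → MISS  vc=[7, 13]
5: 0x24 (blk 9, set 1) → L1-HIT  vc=[7, 13]
6: 0x1d (blk 7, set 1) → VC-HIT  vc=[9, 13]
7: 0x1c (blk 7, set 1) → L1-HIT  vc=[9, 13]
8: 0x26 (blk 9, set 1) → VC-HIT  vc=[7, 13]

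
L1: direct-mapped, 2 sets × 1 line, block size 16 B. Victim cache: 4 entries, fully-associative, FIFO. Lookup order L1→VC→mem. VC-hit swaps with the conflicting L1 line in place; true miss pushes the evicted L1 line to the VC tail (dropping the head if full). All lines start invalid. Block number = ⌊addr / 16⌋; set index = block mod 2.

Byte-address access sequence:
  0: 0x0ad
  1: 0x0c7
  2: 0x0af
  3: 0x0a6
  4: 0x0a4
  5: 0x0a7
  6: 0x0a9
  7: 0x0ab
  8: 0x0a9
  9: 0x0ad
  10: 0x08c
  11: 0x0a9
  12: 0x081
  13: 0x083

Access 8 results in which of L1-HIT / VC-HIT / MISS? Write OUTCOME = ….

#0 0xad→b10/s0 MISS; vc=[]
#1 0xc7→b12/s0 MISS; vc=[10]
#2 0xaf→b10/s0 VC-HIT; vc=[12]
#3 0xa6→b10/s0 L1-HIT; vc=[12]
#4 0xa4→b10/s0 L1-HIT; vc=[12]
#5 0xa7→b10/s0 L1-HIT; vc=[12]
#6 0xa9→b10/s0 L1-HIT; vc=[12]
#7 0xab→b10/s0 L1-HIT; vc=[12]
#8 0xa9→b10/s0 L1-HIT; vc=[12]
#9 0xad→b10/s0 L1-HIT; vc=[12]
#10 0x8c→b8/s0 MISS; vc=[12,10]
#11 0xa9→b10/s0 VC-HIT; vc=[12,8]
#12 0x81→b8/s0 VC-HIT; vc=[12,10]
#13 0x83→b8/s0 L1-HIT; vc=[12,10]

OUTCOME = L1-HIT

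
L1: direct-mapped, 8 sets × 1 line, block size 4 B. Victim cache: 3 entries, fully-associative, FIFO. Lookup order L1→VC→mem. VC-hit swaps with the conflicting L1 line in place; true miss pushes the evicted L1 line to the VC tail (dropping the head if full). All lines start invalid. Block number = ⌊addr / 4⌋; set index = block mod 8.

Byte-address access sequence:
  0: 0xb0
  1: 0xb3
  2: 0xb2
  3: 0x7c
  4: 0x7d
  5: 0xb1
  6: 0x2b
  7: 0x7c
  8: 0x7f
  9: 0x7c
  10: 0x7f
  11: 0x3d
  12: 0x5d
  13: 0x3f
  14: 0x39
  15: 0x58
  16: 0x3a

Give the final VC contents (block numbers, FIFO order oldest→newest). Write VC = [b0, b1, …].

  [0] addr=0xb0 blk=44 s=4: MISS | VC []
  [1] addr=0xb3 blk=44 s=4: L1-HIT | VC []
  [2] addr=0xb2 blk=44 s=4: L1-HIT | VC []
  [3] addr=0x7c blk=31 s=7: MISS | VC []
  [4] addr=0x7d blk=31 s=7: L1-HIT | VC []
  [5] addr=0xb1 blk=44 s=4: L1-HIT | VC []
  [6] addr=0x2b blk=10 s=2: MISS | VC []
  [7] addr=0x7c blk=31 s=7: L1-HIT | VC []
  [8] addr=0x7f blk=31 s=7: L1-HIT | VC []
  [9] addr=0x7c blk=31 s=7: L1-HIT | VC []
  [10] addr=0x7f blk=31 s=7: L1-HIT | VC []
  [11] addr=0x3d blk=15 s=7: MISS | VC [31]
  [12] addr=0x5d blk=23 s=7: MISS | VC [31, 15]
  [13] addr=0x3f blk=15 s=7: VC-HIT | VC [31, 23]
  [14] addr=0x39 blk=14 s=6: MISS | VC [31, 23]
  [15] addr=0x58 blk=22 s=6: MISS | VC [31, 23, 14]
  [16] addr=0x3a blk=14 s=6: VC-HIT | VC [31, 23, 22]

VC = [31, 23, 22]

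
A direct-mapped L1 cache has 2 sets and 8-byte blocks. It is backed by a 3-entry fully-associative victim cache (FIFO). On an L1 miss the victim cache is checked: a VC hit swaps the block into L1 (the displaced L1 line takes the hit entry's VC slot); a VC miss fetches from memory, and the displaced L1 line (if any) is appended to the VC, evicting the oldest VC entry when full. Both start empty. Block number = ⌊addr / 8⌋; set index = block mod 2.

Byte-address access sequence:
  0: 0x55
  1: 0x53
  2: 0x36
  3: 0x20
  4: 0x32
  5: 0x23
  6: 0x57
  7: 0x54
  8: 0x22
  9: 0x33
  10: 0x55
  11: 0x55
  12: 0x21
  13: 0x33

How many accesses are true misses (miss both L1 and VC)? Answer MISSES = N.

#0 0x55→b10/s0 MISS; vc=[]
#1 0x53→b10/s0 L1-HIT; vc=[]
#2 0x36→b6/s0 MISS; vc=[10]
#3 0x20→b4/s0 MISS; vc=[10,6]
#4 0x32→b6/s0 VC-HIT; vc=[10,4]
#5 0x23→b4/s0 VC-HIT; vc=[10,6]
#6 0x57→b10/s0 VC-HIT; vc=[4,6]
#7 0x54→b10/s0 L1-HIT; vc=[4,6]
#8 0x22→b4/s0 VC-HIT; vc=[10,6]
#9 0x33→b6/s0 VC-HIT; vc=[10,4]
#10 0x55→b10/s0 VC-HIT; vc=[6,4]
#11 0x55→b10/s0 L1-HIT; vc=[6,4]
#12 0x21→b4/s0 VC-HIT; vc=[6,10]
#13 0x33→b6/s0 VC-HIT; vc=[4,10]

MISSES = 3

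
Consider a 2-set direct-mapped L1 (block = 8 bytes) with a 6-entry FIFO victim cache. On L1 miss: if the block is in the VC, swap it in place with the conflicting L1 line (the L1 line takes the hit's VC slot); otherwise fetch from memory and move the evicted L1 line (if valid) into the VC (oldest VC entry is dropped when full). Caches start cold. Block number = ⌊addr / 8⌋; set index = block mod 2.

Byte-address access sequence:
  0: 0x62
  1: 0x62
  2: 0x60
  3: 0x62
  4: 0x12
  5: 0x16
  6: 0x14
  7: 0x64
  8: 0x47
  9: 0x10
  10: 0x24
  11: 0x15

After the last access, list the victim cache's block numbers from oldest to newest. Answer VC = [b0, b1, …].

VC = [8, 12, 4]

0: 0x62 (blk 12, set 0) → MISS  vc=[]
1: 0x62 (blk 12, set 0) → L1-HIT  vc=[]
2: 0x60 (blk 12, set 0) → L1-HIT  vc=[]
3: 0x62 (blk 12, set 0) → L1-HIT  vc=[]
4: 0x12 (blk 2, set 0) → MISS  vc=[12]
5: 0x16 (blk 2, set 0) → L1-HIT  vc=[12]
6: 0x14 (blk 2, set 0) → L1-HIT  vc=[12]
7: 0x64 (blk 12, set 0) → VC-HIT  vc=[2]
8: 0x47 (blk 8, set 0) → MISS  vc=[2, 12]
9: 0x10 (blk 2, set 0) → VC-HIT  vc=[8, 12]
10: 0x24 (blk 4, set 0) → MISS  vc=[8, 12, 2]
11: 0x15 (blk 2, set 0) → VC-HIT  vc=[8, 12, 4]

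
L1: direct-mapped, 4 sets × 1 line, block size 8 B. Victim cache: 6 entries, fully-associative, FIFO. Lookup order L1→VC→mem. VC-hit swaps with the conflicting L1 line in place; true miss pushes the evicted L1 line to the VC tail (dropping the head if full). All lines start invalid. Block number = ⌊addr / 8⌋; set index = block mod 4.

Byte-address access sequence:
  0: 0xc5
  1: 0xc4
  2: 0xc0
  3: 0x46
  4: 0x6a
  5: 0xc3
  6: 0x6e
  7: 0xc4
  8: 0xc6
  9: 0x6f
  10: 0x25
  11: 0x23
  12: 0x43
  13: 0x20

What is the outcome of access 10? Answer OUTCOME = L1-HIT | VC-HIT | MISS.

  [0] addr=0xc5 blk=24 s=0: MISS | VC []
  [1] addr=0xc4 blk=24 s=0: L1-HIT | VC []
  [2] addr=0xc0 blk=24 s=0: L1-HIT | VC []
  [3] addr=0x46 blk=8 s=0: MISS | VC [24]
  [4] addr=0x6a blk=13 s=1: MISS | VC [24]
  [5] addr=0xc3 blk=24 s=0: VC-HIT | VC [8]
  [6] addr=0x6e blk=13 s=1: L1-HIT | VC [8]
  [7] addr=0xc4 blk=24 s=0: L1-HIT | VC [8]
  [8] addr=0xc6 blk=24 s=0: L1-HIT | VC [8]
  [9] addr=0x6f blk=13 s=1: L1-HIT | VC [8]
  [10] addr=0x25 blk=4 s=0: MISS | VC [8, 24]
  [11] addr=0x23 blk=4 s=0: L1-HIT | VC [8, 24]
  [12] addr=0x43 blk=8 s=0: VC-HIT | VC [4, 24]
  [13] addr=0x20 blk=4 s=0: VC-HIT | VC [8, 24]

OUTCOME = MISS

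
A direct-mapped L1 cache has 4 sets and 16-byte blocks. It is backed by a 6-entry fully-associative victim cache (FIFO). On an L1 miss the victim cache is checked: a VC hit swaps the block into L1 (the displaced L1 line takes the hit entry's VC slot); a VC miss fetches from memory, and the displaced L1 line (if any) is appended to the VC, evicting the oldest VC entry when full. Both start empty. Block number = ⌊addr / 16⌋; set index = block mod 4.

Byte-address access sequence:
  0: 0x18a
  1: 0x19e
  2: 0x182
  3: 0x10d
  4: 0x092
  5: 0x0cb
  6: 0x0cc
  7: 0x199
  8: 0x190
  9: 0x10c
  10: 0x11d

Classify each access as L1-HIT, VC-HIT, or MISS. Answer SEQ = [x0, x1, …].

SEQ = [MISS, MISS, L1-HIT, MISS, MISS, MISS, L1-HIT, VC-HIT, L1-HIT, VC-HIT, MISS]

  [0] addr=0x18a blk=24 s=0: MISS | VC []
  [1] addr=0x19e blk=25 s=1: MISS | VC []
  [2] addr=0x182 blk=24 s=0: L1-HIT | VC []
  [3] addr=0x10d blk=16 s=0: MISS | VC [24]
  [4] addr=0x92 blk=9 s=1: MISS | VC [24, 25]
  [5] addr=0xcb blk=12 s=0: MISS | VC [24, 25, 16]
  [6] addr=0xcc blk=12 s=0: L1-HIT | VC [24, 25, 16]
  [7] addr=0x199 blk=25 s=1: VC-HIT | VC [24, 9, 16]
  [8] addr=0x190 blk=25 s=1: L1-HIT | VC [24, 9, 16]
  [9] addr=0x10c blk=16 s=0: VC-HIT | VC [24, 9, 12]
  [10] addr=0x11d blk=17 s=1: MISS | VC [24, 9, 12, 25]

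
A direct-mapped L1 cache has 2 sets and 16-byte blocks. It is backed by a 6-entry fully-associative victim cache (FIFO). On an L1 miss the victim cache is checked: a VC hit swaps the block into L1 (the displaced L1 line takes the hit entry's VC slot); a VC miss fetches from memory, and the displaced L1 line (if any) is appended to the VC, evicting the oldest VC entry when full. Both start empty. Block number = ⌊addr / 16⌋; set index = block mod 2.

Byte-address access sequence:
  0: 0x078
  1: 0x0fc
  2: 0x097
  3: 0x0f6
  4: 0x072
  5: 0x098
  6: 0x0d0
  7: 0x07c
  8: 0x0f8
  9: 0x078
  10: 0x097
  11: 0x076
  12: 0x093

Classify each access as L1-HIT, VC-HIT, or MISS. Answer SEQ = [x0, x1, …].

#0 0x78→b7/s1 MISS; vc=[]
#1 0xfc→b15/s1 MISS; vc=[7]
#2 0x97→b9/s1 MISS; vc=[7,15]
#3 0xf6→b15/s1 VC-HIT; vc=[7,9]
#4 0x72→b7/s1 VC-HIT; vc=[15,9]
#5 0x98→b9/s1 VC-HIT; vc=[15,7]
#6 0xd0→b13/s1 MISS; vc=[15,7,9]
#7 0x7c→b7/s1 VC-HIT; vc=[15,13,9]
#8 0xf8→b15/s1 VC-HIT; vc=[7,13,9]
#9 0x78→b7/s1 VC-HIT; vc=[15,13,9]
#10 0x97→b9/s1 VC-HIT; vc=[15,13,7]
#11 0x76→b7/s1 VC-HIT; vc=[15,13,9]
#12 0x93→b9/s1 VC-HIT; vc=[15,13,7]

SEQ = [MISS, MISS, MISS, VC-HIT, VC-HIT, VC-HIT, MISS, VC-HIT, VC-HIT, VC-HIT, VC-HIT, VC-HIT, VC-HIT]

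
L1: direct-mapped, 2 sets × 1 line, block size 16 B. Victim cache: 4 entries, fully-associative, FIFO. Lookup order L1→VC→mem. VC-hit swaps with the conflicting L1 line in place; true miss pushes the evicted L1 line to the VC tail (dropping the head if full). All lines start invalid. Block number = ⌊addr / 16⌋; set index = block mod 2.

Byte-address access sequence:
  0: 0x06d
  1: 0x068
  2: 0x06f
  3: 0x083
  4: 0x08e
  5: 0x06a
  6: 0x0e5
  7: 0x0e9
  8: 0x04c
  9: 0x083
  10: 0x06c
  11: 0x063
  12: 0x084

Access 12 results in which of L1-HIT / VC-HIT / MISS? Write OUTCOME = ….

OUTCOME = VC-HIT

#0 0x6d→b6/s0 MISS; vc=[]
#1 0x68→b6/s0 L1-HIT; vc=[]
#2 0x6f→b6/s0 L1-HIT; vc=[]
#3 0x83→b8/s0 MISS; vc=[6]
#4 0x8e→b8/s0 L1-HIT; vc=[6]
#5 0x6a→b6/s0 VC-HIT; vc=[8]
#6 0xe5→b14/s0 MISS; vc=[8,6]
#7 0xe9→b14/s0 L1-HIT; vc=[8,6]
#8 0x4c→b4/s0 MISS; vc=[8,6,14]
#9 0x83→b8/s0 VC-HIT; vc=[4,6,14]
#10 0x6c→b6/s0 VC-HIT; vc=[4,8,14]
#11 0x63→b6/s0 L1-HIT; vc=[4,8,14]
#12 0x84→b8/s0 VC-HIT; vc=[4,6,14]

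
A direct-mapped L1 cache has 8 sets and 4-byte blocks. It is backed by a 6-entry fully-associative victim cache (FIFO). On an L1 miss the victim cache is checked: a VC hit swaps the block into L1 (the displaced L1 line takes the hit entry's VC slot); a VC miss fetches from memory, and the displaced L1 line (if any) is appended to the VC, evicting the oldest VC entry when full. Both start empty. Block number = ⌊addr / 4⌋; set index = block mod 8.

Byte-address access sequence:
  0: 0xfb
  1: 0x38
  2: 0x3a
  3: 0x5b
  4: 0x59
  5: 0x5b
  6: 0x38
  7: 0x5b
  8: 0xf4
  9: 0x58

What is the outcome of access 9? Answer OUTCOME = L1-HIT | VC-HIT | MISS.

#0 0xfb→b62/s6 MISS; vc=[]
#1 0x38→b14/s6 MISS; vc=[62]
#2 0x3a→b14/s6 L1-HIT; vc=[62]
#3 0x5b→b22/s6 MISS; vc=[62,14]
#4 0x59→b22/s6 L1-HIT; vc=[62,14]
#5 0x5b→b22/s6 L1-HIT; vc=[62,14]
#6 0x38→b14/s6 VC-HIT; vc=[62,22]
#7 0x5b→b22/s6 VC-HIT; vc=[62,14]
#8 0xf4→b61/s5 MISS; vc=[62,14]
#9 0x58→b22/s6 L1-HIT; vc=[62,14]

OUTCOME = L1-HIT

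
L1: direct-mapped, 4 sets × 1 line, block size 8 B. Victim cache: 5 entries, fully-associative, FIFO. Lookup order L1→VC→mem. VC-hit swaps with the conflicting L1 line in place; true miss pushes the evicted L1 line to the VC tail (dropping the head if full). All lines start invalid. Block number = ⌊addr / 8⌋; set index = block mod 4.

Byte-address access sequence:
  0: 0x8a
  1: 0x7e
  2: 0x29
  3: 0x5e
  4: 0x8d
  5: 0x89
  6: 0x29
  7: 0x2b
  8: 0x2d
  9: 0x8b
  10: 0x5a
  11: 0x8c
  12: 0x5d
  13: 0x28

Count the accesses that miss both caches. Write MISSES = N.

  [0] addr=0x8a blk=17 s=1: MISS | VC []
  [1] addr=0x7e blk=15 s=3: MISS | VC []
  [2] addr=0x29 blk=5 s=1: MISS | VC [17]
  [3] addr=0x5e blk=11 s=3: MISS | VC [17, 15]
  [4] addr=0x8d blk=17 s=1: VC-HIT | VC [5, 15]
  [5] addr=0x89 blk=17 s=1: L1-HIT | VC [5, 15]
  [6] addr=0x29 blk=5 s=1: VC-HIT | VC [17, 15]
  [7] addr=0x2b blk=5 s=1: L1-HIT | VC [17, 15]
  [8] addr=0x2d blk=5 s=1: L1-HIT | VC [17, 15]
  [9] addr=0x8b blk=17 s=1: VC-HIT | VC [5, 15]
  [10] addr=0x5a blk=11 s=3: L1-HIT | VC [5, 15]
  [11] addr=0x8c blk=17 s=1: L1-HIT | VC [5, 15]
  [12] addr=0x5d blk=11 s=3: L1-HIT | VC [5, 15]
  [13] addr=0x28 blk=5 s=1: VC-HIT | VC [17, 15]

MISSES = 4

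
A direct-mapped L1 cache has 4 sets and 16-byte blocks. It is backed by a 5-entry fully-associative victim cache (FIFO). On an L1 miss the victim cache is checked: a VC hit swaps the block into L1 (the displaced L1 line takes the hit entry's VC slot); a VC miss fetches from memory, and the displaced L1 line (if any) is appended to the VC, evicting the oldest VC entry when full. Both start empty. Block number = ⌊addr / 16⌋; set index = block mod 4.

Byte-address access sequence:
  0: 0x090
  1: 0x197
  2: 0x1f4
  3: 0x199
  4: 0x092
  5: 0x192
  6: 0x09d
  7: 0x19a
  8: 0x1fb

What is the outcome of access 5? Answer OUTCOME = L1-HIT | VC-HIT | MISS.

OUTCOME = VC-HIT

0: 0x90 (blk 9, set 1) → MISS  vc=[]
1: 0x197 (blk 25, set 1) → MISS  vc=[9]
2: 0x1f4 (blk 31, set 3) → MISS  vc=[9]
3: 0x199 (blk 25, set 1) → L1-HIT  vc=[9]
4: 0x92 (blk 9, set 1) → VC-HIT  vc=[25]
5: 0x192 (blk 25, set 1) → VC-HIT  vc=[9]
6: 0x9d (blk 9, set 1) → VC-HIT  vc=[25]
7: 0x19a (blk 25, set 1) → VC-HIT  vc=[9]
8: 0x1fb (blk 31, set 3) → L1-HIT  vc=[9]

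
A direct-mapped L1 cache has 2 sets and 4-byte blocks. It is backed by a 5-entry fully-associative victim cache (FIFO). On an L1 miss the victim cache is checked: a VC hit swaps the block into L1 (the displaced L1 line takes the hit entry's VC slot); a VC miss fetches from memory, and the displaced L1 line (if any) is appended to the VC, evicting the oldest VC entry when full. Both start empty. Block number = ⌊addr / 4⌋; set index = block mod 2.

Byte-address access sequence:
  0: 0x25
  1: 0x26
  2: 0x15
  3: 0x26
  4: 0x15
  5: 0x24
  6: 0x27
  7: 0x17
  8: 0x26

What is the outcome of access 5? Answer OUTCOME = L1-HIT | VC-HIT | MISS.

OUTCOME = VC-HIT

  [0] addr=0x25 blk=9 s=1: MISS | VC []
  [1] addr=0x26 blk=9 s=1: L1-HIT | VC []
  [2] addr=0x15 blk=5 s=1: MISS | VC [9]
  [3] addr=0x26 blk=9 s=1: VC-HIT | VC [5]
  [4] addr=0x15 blk=5 s=1: VC-HIT | VC [9]
  [5] addr=0x24 blk=9 s=1: VC-HIT | VC [5]
  [6] addr=0x27 blk=9 s=1: L1-HIT | VC [5]
  [7] addr=0x17 blk=5 s=1: VC-HIT | VC [9]
  [8] addr=0x26 blk=9 s=1: VC-HIT | VC [5]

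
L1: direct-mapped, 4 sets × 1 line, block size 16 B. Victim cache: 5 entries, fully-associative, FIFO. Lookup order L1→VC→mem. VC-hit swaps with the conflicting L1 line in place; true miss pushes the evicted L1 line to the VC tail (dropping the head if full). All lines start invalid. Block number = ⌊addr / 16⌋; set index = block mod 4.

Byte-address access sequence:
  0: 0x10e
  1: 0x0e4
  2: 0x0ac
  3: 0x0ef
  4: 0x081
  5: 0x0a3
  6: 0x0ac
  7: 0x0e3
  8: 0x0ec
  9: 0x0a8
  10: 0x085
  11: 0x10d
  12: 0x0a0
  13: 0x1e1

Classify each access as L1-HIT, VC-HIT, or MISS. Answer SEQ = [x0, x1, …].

  [0] addr=0x10e blk=16 s=0: MISS | VC []
  [1] addr=0xe4 blk=14 s=2: MISS | VC []
  [2] addr=0xac blk=10 s=2: MISS | VC [14]
  [3] addr=0xef blk=14 s=2: VC-HIT | VC [10]
  [4] addr=0x81 blk=8 s=0: MISS | VC [10, 16]
  [5] addr=0xa3 blk=10 s=2: VC-HIT | VC [14, 16]
  [6] addr=0xac blk=10 s=2: L1-HIT | VC [14, 16]
  [7] addr=0xe3 blk=14 s=2: VC-HIT | VC [10, 16]
  [8] addr=0xec blk=14 s=2: L1-HIT | VC [10, 16]
  [9] addr=0xa8 blk=10 s=2: VC-HIT | VC [14, 16]
  [10] addr=0x85 blk=8 s=0: L1-HIT | VC [14, 16]
  [11] addr=0x10d blk=16 s=0: VC-HIT | VC [14, 8]
  [12] addr=0xa0 blk=10 s=2: L1-HIT | VC [14, 8]
  [13] addr=0x1e1 blk=30 s=2: MISS | VC [14, 8, 10]

SEQ = [MISS, MISS, MISS, VC-HIT, MISS, VC-HIT, L1-HIT, VC-HIT, L1-HIT, VC-HIT, L1-HIT, VC-HIT, L1-HIT, MISS]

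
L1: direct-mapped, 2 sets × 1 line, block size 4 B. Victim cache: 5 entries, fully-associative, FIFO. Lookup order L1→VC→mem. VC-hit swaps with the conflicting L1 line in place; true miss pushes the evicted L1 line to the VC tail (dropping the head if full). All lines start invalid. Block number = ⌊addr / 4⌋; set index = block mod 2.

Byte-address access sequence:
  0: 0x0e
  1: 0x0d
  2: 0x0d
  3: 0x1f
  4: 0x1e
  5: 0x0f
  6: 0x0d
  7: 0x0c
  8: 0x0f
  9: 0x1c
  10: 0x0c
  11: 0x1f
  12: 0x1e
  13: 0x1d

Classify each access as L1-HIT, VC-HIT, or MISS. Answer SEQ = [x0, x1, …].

SEQ = [MISS, L1-HIT, L1-HIT, MISS, L1-HIT, VC-HIT, L1-HIT, L1-HIT, L1-HIT, VC-HIT, VC-HIT, VC-HIT, L1-HIT, L1-HIT]

0: 0xe (blk 3, set 1) → MISS  vc=[]
1: 0xd (blk 3, set 1) → L1-HIT  vc=[]
2: 0xd (blk 3, set 1) → L1-HIT  vc=[]
3: 0x1f (blk 7, set 1) → MISS  vc=[3]
4: 0x1e (blk 7, set 1) → L1-HIT  vc=[3]
5: 0xf (blk 3, set 1) → VC-HIT  vc=[7]
6: 0xd (blk 3, set 1) → L1-HIT  vc=[7]
7: 0xc (blk 3, set 1) → L1-HIT  vc=[7]
8: 0xf (blk 3, set 1) → L1-HIT  vc=[7]
9: 0x1c (blk 7, set 1) → VC-HIT  vc=[3]
10: 0xc (blk 3, set 1) → VC-HIT  vc=[7]
11: 0x1f (blk 7, set 1) → VC-HIT  vc=[3]
12: 0x1e (blk 7, set 1) → L1-HIT  vc=[3]
13: 0x1d (blk 7, set 1) → L1-HIT  vc=[3]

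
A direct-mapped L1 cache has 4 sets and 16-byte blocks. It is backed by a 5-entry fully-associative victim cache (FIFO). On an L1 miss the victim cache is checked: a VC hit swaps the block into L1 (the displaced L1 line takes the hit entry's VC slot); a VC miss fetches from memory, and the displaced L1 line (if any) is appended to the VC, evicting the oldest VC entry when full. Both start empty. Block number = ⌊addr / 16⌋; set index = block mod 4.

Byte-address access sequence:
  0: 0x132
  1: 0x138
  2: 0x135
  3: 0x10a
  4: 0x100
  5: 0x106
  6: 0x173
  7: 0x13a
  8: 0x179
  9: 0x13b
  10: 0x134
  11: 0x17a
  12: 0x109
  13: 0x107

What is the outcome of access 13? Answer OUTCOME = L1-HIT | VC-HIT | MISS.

  [0] addr=0x132 blk=19 s=3: MISS | VC []
  [1] addr=0x138 blk=19 s=3: L1-HIT | VC []
  [2] addr=0x135 blk=19 s=3: L1-HIT | VC []
  [3] addr=0x10a blk=16 s=0: MISS | VC []
  [4] addr=0x100 blk=16 s=0: L1-HIT | VC []
  [5] addr=0x106 blk=16 s=0: L1-HIT | VC []
  [6] addr=0x173 blk=23 s=3: MISS | VC [19]
  [7] addr=0x13a blk=19 s=3: VC-HIT | VC [23]
  [8] addr=0x179 blk=23 s=3: VC-HIT | VC [19]
  [9] addr=0x13b blk=19 s=3: VC-HIT | VC [23]
  [10] addr=0x134 blk=19 s=3: L1-HIT | VC [23]
  [11] addr=0x17a blk=23 s=3: VC-HIT | VC [19]
  [12] addr=0x109 blk=16 s=0: L1-HIT | VC [19]
  [13] addr=0x107 blk=16 s=0: L1-HIT | VC [19]

OUTCOME = L1-HIT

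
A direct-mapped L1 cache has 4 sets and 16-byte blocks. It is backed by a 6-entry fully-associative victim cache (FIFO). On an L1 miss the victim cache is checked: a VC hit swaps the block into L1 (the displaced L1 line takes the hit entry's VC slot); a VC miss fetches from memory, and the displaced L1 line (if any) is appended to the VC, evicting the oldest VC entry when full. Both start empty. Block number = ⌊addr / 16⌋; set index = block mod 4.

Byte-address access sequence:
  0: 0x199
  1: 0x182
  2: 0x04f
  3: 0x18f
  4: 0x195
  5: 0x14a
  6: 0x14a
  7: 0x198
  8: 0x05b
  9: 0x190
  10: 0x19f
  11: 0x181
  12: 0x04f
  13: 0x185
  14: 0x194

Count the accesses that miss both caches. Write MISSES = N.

0: 0x199 (blk 25, set 1) → MISS  vc=[]
1: 0x182 (blk 24, set 0) → MISS  vc=[]
2: 0x4f (blk 4, set 0) → MISS  vc=[24]
3: 0x18f (blk 24, set 0) → VC-HIT  vc=[4]
4: 0x195 (blk 25, set 1) → L1-HIT  vc=[4]
5: 0x14a (blk 20, set 0) → MISS  vc=[4, 24]
6: 0x14a (blk 20, set 0) → L1-HIT  vc=[4, 24]
7: 0x198 (blk 25, set 1) → L1-HIT  vc=[4, 24]
8: 0x5b (blk 5, set 1) → MISS  vc=[4, 24, 25]
9: 0x190 (blk 25, set 1) → VC-HIT  vc=[4, 24, 5]
10: 0x19f (blk 25, set 1) → L1-HIT  vc=[4, 24, 5]
11: 0x181 (blk 24, set 0) → VC-HIT  vc=[4, 20, 5]
12: 0x4f (blk 4, set 0) → VC-HIT  vc=[24, 20, 5]
13: 0x185 (blk 24, set 0) → VC-HIT  vc=[4, 20, 5]
14: 0x194 (blk 25, set 1) → L1-HIT  vc=[4, 20, 5]

MISSES = 5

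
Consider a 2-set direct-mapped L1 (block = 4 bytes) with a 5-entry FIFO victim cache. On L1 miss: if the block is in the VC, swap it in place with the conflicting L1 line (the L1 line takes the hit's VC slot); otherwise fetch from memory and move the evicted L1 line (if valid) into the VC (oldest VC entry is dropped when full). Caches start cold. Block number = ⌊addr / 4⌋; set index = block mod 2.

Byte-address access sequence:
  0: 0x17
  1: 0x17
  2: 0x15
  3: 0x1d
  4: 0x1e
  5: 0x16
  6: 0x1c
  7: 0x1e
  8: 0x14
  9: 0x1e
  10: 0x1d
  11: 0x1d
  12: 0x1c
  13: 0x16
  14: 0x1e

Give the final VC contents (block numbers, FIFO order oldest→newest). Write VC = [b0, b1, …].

VC = [5]

#0 0x17→b5/s1 MISS; vc=[]
#1 0x17→b5/s1 L1-HIT; vc=[]
#2 0x15→b5/s1 L1-HIT; vc=[]
#3 0x1d→b7/s1 MISS; vc=[5]
#4 0x1e→b7/s1 L1-HIT; vc=[5]
#5 0x16→b5/s1 VC-HIT; vc=[7]
#6 0x1c→b7/s1 VC-HIT; vc=[5]
#7 0x1e→b7/s1 L1-HIT; vc=[5]
#8 0x14→b5/s1 VC-HIT; vc=[7]
#9 0x1e→b7/s1 VC-HIT; vc=[5]
#10 0x1d→b7/s1 L1-HIT; vc=[5]
#11 0x1d→b7/s1 L1-HIT; vc=[5]
#12 0x1c→b7/s1 L1-HIT; vc=[5]
#13 0x16→b5/s1 VC-HIT; vc=[7]
#14 0x1e→b7/s1 VC-HIT; vc=[5]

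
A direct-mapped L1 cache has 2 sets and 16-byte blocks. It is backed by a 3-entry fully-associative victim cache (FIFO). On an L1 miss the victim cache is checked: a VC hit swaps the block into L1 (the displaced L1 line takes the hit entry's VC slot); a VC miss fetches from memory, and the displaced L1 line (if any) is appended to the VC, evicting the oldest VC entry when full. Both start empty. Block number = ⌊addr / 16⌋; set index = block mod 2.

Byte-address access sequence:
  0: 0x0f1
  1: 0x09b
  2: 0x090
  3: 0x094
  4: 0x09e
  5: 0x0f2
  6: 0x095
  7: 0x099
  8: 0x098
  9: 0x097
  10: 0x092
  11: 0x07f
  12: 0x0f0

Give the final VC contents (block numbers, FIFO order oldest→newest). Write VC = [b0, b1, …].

VC = [7, 9]

#0 0xf1→b15/s1 MISS; vc=[]
#1 0x9b→b9/s1 MISS; vc=[15]
#2 0x90→b9/s1 L1-HIT; vc=[15]
#3 0x94→b9/s1 L1-HIT; vc=[15]
#4 0x9e→b9/s1 L1-HIT; vc=[15]
#5 0xf2→b15/s1 VC-HIT; vc=[9]
#6 0x95→b9/s1 VC-HIT; vc=[15]
#7 0x99→b9/s1 L1-HIT; vc=[15]
#8 0x98→b9/s1 L1-HIT; vc=[15]
#9 0x97→b9/s1 L1-HIT; vc=[15]
#10 0x92→b9/s1 L1-HIT; vc=[15]
#11 0x7f→b7/s1 MISS; vc=[15,9]
#12 0xf0→b15/s1 VC-HIT; vc=[7,9]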